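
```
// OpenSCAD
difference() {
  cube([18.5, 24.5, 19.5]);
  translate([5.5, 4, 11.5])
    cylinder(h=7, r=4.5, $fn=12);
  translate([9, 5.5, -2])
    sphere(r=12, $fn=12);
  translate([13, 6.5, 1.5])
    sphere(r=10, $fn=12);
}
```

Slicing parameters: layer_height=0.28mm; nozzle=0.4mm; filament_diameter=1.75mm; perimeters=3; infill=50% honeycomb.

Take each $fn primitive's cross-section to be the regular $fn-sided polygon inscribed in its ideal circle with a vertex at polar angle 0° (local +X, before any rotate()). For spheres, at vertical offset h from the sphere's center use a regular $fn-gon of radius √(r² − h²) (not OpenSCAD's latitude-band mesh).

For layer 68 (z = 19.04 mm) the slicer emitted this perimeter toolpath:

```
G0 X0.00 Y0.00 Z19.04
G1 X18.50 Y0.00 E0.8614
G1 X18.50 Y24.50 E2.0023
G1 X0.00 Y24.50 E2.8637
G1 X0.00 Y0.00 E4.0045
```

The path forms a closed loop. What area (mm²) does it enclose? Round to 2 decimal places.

453.25 mm²

Apply the shoelace formula to the sequence of (X, Y) vertices; enclosed area = 453.25 mm².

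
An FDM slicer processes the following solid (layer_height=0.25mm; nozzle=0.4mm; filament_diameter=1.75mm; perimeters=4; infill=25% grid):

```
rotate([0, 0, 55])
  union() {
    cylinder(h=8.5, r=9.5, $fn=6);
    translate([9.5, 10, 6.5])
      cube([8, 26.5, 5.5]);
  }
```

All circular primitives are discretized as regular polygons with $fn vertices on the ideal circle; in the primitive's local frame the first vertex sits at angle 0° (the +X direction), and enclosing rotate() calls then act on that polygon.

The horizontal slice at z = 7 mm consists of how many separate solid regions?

2

At z = 7 mm: the cylinder: section is a regular 6-gon, circumradius r=9.5; the 8×26.5 cube at (9.5, 10) contributes its full rectangle; Merging all regions: the 2 present regions are separate (no shared area or edge), so areas and boundary lengths simply add and each stays a separate island — 2 connected regions; (rotated 55° about Z; rotation is an isometry so areas/perimeters/island counts are preserved). The result has 2 disconnected regions.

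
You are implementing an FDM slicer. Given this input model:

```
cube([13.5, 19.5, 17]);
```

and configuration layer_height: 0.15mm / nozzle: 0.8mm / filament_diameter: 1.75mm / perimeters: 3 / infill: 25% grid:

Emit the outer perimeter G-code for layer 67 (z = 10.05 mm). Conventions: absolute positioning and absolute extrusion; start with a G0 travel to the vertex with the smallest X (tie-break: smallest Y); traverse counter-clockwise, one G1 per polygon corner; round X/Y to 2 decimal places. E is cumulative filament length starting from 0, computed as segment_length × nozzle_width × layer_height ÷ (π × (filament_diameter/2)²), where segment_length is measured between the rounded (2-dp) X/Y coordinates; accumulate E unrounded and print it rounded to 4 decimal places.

At z = 10.05 mm: the 13.5×19.5 cube contributes its full rectangle. The outline is a single polygon with 4 vertices. Extrusion per mm of travel: 0.8 × 0.15 / (π × 0.875²) = 0.049890. Accumulating E over each segment gives final E = 3.2928.

G0 X0.00 Y0.00 Z10.05
G1 X13.50 Y0.00 E0.6735
G1 X13.50 Y19.50 E1.6464
G1 X0.00 Y19.50 E2.3199
G1 X0.00 Y0.00 E3.2928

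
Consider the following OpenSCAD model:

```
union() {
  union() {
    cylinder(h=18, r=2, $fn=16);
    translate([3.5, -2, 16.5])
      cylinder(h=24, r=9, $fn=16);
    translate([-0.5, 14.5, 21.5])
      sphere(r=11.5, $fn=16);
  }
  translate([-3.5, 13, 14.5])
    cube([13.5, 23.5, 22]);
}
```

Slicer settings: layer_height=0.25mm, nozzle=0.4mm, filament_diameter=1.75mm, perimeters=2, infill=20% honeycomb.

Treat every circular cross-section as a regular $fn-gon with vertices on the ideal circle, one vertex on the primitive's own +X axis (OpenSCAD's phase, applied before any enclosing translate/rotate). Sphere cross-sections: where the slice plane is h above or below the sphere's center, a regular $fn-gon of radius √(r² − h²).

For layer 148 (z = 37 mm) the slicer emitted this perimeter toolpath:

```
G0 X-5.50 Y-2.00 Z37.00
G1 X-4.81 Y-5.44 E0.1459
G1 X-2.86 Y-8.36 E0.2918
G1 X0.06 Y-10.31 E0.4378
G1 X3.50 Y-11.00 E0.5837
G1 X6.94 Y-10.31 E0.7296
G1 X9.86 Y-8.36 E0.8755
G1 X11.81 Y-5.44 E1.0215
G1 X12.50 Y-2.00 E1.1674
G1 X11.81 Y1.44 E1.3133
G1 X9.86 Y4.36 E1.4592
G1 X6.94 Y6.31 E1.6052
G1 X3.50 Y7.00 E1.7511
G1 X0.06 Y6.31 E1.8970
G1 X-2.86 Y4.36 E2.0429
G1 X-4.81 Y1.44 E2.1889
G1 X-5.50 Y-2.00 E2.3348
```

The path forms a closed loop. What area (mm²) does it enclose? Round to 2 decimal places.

Apply the shoelace formula to the sequence of (X, Y) vertices; enclosed area = 247.73 mm².

247.73 mm²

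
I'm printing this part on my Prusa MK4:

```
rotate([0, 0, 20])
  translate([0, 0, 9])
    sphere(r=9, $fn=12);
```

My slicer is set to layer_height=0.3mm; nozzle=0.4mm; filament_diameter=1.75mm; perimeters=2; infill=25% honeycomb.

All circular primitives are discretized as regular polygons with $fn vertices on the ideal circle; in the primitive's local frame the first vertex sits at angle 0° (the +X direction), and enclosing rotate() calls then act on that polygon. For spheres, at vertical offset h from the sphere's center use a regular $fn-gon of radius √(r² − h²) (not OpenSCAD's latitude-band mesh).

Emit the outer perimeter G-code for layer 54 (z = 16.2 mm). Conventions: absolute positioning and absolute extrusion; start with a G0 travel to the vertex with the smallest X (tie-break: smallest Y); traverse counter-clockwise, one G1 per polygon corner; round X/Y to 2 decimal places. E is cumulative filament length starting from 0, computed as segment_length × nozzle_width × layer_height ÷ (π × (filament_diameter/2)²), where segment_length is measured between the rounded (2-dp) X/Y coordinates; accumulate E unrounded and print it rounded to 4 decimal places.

G0 X-5.32 Y0.94 Z16.20
G1 X-5.07 Y-1.85 E0.1398
G1 X-3.47 Y-4.14 E0.2791
G1 X-0.94 Y-5.32 E0.4184
G1 X1.85 Y-5.07 E0.5582
G1 X4.14 Y-3.47 E0.6975
G1 X5.32 Y-0.94 E0.8368
G1 X5.07 Y1.85 E0.9766
G1 X3.47 Y4.14 E1.1159
G1 X0.94 Y5.32 E1.2552
G1 X-1.85 Y5.07 E1.3950
G1 X-4.14 Y3.47 E1.5343
G1 X-5.32 Y0.94 E1.6736

At z = 16.2 mm: the r=9 sphere slices to a regular 12-gon of circumradius 5.400 (√(r²−h²) with h=7.2 from center); (whole slice rotated 20° about Z — lengths, areas and connectivity unchanged). The outline is a single polygon with 12 vertices. Extrusion per mm of travel: 0.4 × 0.3 / (π × 0.875²) = 0.049890. Accumulating E over each segment gives final E = 1.6736.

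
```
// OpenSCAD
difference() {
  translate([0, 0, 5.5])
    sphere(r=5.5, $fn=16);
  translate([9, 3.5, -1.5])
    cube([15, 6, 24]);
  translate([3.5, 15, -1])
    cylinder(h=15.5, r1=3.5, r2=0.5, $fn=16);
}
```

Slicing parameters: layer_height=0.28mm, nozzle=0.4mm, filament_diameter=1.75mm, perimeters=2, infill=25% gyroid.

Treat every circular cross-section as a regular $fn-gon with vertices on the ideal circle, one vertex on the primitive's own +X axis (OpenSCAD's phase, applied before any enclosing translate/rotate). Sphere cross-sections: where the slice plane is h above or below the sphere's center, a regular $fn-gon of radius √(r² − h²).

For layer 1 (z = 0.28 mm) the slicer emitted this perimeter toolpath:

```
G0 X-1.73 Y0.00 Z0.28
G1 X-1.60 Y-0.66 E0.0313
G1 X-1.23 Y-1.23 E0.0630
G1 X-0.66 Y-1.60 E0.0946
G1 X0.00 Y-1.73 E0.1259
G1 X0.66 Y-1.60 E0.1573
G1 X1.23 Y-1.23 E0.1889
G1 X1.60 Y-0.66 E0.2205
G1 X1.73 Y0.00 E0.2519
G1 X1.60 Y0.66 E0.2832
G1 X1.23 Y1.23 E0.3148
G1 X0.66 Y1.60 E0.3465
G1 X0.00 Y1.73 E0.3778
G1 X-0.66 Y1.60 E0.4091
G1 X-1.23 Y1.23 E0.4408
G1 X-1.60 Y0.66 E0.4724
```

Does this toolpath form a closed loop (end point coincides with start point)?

no

Start point (G0): (-1.73, 0.00). End point (last G1): the path does not return to the start — open.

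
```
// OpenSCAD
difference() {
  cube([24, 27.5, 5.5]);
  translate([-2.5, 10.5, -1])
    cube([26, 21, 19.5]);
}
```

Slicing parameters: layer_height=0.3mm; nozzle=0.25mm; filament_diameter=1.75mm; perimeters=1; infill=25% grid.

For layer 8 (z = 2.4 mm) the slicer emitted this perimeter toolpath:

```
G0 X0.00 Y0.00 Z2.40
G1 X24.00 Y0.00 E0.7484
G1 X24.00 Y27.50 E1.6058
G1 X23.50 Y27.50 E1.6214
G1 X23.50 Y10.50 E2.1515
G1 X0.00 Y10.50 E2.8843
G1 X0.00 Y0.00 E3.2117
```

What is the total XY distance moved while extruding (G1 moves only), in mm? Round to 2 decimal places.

Sum the Euclidean lengths of each G1 segment: total = 103.00 mm.

103.00 mm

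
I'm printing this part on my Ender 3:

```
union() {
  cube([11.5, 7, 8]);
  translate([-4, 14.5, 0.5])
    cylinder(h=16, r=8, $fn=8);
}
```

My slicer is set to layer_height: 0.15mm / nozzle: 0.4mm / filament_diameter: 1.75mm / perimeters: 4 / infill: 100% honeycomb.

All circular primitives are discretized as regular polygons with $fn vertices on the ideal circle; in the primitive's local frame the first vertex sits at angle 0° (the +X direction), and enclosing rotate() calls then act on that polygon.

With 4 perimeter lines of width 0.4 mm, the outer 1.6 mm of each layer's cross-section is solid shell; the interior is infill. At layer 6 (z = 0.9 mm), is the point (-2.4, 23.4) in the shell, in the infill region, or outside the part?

outside

At z = 0.9 mm: the cube (footprint 11.5×7) is included at this height; the cylinder at (-4, 14.5): section is a regular 8-gon, circumradius r=8; Merging all regions: the 2 present regions are separate (no shared area or edge), so areas and boundary lengths simply add and each stays a separate island — 2 connected regions. Overall, the cross-section has 2 separate islands. The nearest boundary edge runs (-4.00, 22.50)→(1.66, 20.16); distance from the point to it = 1.44 mm. The point is not inside any of the regions above, so it lies outside the cross-section (1.44 mm from the nearest boundary).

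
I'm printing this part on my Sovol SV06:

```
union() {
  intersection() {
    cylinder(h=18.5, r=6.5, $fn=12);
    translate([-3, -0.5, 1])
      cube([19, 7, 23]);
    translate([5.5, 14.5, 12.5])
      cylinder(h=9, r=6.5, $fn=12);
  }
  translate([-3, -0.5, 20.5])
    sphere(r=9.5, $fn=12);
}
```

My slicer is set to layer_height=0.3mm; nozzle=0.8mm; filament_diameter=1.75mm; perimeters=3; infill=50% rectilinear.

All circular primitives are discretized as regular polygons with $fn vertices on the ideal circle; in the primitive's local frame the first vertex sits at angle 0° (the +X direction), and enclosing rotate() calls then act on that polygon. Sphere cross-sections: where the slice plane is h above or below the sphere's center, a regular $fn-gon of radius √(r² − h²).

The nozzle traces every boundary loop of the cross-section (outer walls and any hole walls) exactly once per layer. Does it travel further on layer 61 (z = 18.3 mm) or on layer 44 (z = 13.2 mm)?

Layer 61 (z = 18.3): the r=6.5 cylinder gives a regular 12-gon of circumradius 6.5 (constant along its height) (perimeter = 2·12·6.500·sin(180°/12) = 40.38 mm); the 19×7 cube at (-3, -0.5) contributes its full rectangle (perimeter 52.00 mm); the r=6.5 cylinder at (5.5, 14.5) contributes a regular 12-gon of circumradius 6.5 (perimeter = 2·12·6.500·sin(180°/12) = 40.38 mm); After intersecting: the 19×7 cube at (-3, -0.5) partially overlaps the r=6.5 cylinder; clipping to the common part keeps 54.70 mm²; the r=6.5 cylinder at (5.5, 14.5) does not overlap the running intersection (empty) — nothing remains; the r=9.5 sphere at (-3, -0.5) slices to a regular 12-gon of circumradius 9.242 (√(r²−h²) with h=2.2 from center) (perimeter = 2·12·9.242·sin(180°/12) = 57.41 mm); Merging all regions: only the r=9.5 sphere at (-3, -0.5) is present, so the union is just that shape — boundary = 57.41 mm. So its perimeter = 57.41 mm. Layer 44 (z = 13.2): the r=6.5 cylinder gives a regular 12-gon of circumradius 6.5 (constant along its height) (perimeter = 2·12·6.500·sin(180°/12) = 40.38 mm); the cube at (-3, -0.5) is present — its section is the full 19×7 rectangle (perimeter 52.00 mm); the r=6.5 cylinder at (5.5, 14.5) contributes a regular 12-gon of circumradius 6.5 (perimeter = 2·12·6.500·sin(180°/12) = 40.38 mm); After intersecting: the 19×7 cube at (-3, -0.5) partially overlaps the r=6.5 cylinder; clipping to the common part keeps 54.70 mm²; the r=6.5 cylinder at (5.5, 14.5) does not overlap the running intersection (empty) — nothing remains; the sphere at (-3, -0.5): section is a regular 12-gon, circumradius = √(r²−h²) = √(9.5²−7.3²) = 6.079 (perimeter = 2·12·6.079·sin(180°/12) = 37.76 mm); Merging all regions: only the r=9.5 sphere at (-3, -0.5) is present, so the union is just that shape — boundary = 37.76 mm. So its perimeter = 37.76 mm. Layer 61 is larger (57.41 vs 37.76 mm).

layer 61 (z = 18.3 mm)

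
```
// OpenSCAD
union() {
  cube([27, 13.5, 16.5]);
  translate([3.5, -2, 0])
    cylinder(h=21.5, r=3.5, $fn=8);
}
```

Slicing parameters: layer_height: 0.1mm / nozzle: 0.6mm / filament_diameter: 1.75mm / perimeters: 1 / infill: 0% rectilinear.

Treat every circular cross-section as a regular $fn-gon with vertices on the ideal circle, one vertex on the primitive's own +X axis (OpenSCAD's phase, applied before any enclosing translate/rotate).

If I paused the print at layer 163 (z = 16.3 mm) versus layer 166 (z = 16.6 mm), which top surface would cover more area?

Layer 163 (z = 16.3): the cube (footprint 27×13.5) is included at this height (area 364.50 mm²); the cylinder at (3.5, -2): section is a regular 8-gon, circumradius r=3.5 (area = (8/2)·3.500²·sin(360°/8) = 34.65 mm²); Merging all regions: the regions partially overlap — summed areas 399.15 mm² minus the doubly-counted overlap 4.98 mm² gives 394.17 mm² — area = 394.17 mm². So its area = 394.17 mm². Layer 166 (z = 16.6): the cube is absent (z outside [0, 16.5]); the cylinder at (3.5, -2): section is a regular 8-gon, circumradius r=3.5 (area = (8/2)·3.500²·sin(360°/8) = 34.65 mm²); Taking the union: only the r=3.5 cylinder at (3.5, -2) is present, so the union is just that shape — area = 34.65 mm². So its area = 34.65 mm². Layer 163 is larger (394.17 vs 34.65 mm²).

layer 163 (z = 16.3 mm)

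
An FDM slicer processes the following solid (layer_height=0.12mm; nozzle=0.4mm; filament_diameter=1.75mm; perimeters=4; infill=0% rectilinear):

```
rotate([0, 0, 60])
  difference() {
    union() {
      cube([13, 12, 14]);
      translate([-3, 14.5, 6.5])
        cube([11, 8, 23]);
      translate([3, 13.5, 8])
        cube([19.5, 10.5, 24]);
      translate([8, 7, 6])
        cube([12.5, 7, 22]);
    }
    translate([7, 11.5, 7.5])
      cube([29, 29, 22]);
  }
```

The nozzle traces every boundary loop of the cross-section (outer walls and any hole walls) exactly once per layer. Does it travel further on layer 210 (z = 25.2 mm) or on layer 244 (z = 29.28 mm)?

layer 210 (z = 25.2 mm)

Layer 210 (z = 25.2): the cube is absent (z outside [0, 14]); the cube at (-3, 14.5) (footprint 11×8) is included at this height (perimeter 38.00 mm); the cube at (3, 13.5) (footprint 19.5×10.5) is included at this height (perimeter 60.00 mm); the cube at (8, 7) (footprint 12.5×7) is included at this height (perimeter 39.00 mm); Taking the union: the regions partially overlap (shared area 46.25 mm²), so the edge portions inside another operand are dropped and the merged outline is re-measured after clipping — boundary = 85.00 mm; the 29×29 cube at (7, 11.5) contributes its full rectangle (perimeter 116.00 mm); Subtracting the remaining from the first: starting from the result so far, the 29×29 cube at (7, 11.5) partially overlaps it — only the 187.75 mm² overlap (of its 841.00 mm²) is removed, clipping the outline — boundary = 75.00 mm; (whole slice rotated 60° about Z — lengths, areas and connectivity unchanged). So its perimeter = 75.00 mm. Layer 244 (z = 29.28): the cube is not intersected at this z (z outside [0, 14]); the cube at (-3, 14.5) is present — its section is the full 11×8 rectangle (perimeter 38.00 mm); the cube at (3, 13.5) (footprint 19.5×10.5) is included at this height (perimeter 60.00 mm); the cube at (8, 7) is not intersected at this z (z outside [6, 28]); Taking the union: the regions partially overlap (shared area 40.00 mm²), so the edge portions inside another operand are dropped and the merged outline is re-measured after clipping — boundary = 72.00 mm; the 29×29 cube at (7, 11.5) contributes its full rectangle (perimeter 116.00 mm); Subtracting the remaining from the first: starting from the result so far, the 29×29 cube at (7, 11.5) partially overlaps it — only the 162.75 mm² overlap (of its 841.00 mm²) is removed, clipping the outline — boundary = 41.00 mm; (whole slice rotated 60° about Z — lengths, areas and connectivity unchanged). So its perimeter = 41.00 mm. Layer 210 is larger (75.00 vs 41.00 mm).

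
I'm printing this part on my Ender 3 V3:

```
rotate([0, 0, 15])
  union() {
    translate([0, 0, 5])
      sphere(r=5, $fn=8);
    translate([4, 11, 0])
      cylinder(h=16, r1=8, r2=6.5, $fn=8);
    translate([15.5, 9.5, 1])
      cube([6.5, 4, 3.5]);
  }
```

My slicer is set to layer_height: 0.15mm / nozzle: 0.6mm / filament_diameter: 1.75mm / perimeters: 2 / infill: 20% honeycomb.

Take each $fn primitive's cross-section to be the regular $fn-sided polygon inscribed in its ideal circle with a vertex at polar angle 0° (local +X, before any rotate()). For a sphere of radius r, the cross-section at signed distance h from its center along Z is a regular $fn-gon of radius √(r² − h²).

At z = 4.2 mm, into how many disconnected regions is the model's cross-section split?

At z = 4.2 mm: the r=5 sphere contributes a regular 8-gon of circumradius √(5²−0.8²) = 4.936; the cone at (4, 11): at t=0.263 of its height the radius interpolates to r₁+(r₂−r₁)t = 7.606, giving a regular 8-gon of that circumradius; the 6.5×4 cube at (15.5, 9.5) contributes its full rectangle; Combining (union): the 3 present regions are separate (no shared area or edge), so areas and boundary lengths simply add and each stays a separate island — 3 connected regions; (rotated 15° about Z; rotation is an isometry so areas/perimeters/island counts are preserved). The result has 3 disconnected regions.

3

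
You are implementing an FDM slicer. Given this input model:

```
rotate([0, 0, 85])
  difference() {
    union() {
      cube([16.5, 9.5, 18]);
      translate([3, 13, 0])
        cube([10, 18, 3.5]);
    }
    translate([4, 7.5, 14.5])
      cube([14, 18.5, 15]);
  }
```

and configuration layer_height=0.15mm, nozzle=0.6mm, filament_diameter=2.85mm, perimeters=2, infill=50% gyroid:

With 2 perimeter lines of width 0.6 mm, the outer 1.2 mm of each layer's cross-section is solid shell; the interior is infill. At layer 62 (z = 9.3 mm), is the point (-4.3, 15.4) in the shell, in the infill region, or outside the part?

At z = 9.3 mm: the cube is present — its section is the full 16.5×9.5 rectangle; the cube at (3, 13) does not reach this height (z outside [0, 3.5]); Combining (union): only the 16.5×9.5 cube is present, so the union is just that shape — 1 connected region; the cube at (4, 7.5) is absent (z outside [14.5, 29.5]); Subtracting the remaining from the first: none of the subtracted shapes is present at this height, so the result so far is unchanged — 1 connected region; (whole slice rotated 85° about Z — lengths, areas and connectivity unchanged). Overall, the cross-section is a single solid region. Undo the 85° rotation: the query point maps to (14.967, 5.626) in the un-rotated model frame. The nearest boundary edge runs (16.50, 0.00)→(16.50, 9.50); distance from the point to it = 1.53 mm. The point is inside the cross-section and 1.53 mm from the nearest boundary — more than the 1.2 mm shell width (2 × 0.6), so it's in the infill interior.

infill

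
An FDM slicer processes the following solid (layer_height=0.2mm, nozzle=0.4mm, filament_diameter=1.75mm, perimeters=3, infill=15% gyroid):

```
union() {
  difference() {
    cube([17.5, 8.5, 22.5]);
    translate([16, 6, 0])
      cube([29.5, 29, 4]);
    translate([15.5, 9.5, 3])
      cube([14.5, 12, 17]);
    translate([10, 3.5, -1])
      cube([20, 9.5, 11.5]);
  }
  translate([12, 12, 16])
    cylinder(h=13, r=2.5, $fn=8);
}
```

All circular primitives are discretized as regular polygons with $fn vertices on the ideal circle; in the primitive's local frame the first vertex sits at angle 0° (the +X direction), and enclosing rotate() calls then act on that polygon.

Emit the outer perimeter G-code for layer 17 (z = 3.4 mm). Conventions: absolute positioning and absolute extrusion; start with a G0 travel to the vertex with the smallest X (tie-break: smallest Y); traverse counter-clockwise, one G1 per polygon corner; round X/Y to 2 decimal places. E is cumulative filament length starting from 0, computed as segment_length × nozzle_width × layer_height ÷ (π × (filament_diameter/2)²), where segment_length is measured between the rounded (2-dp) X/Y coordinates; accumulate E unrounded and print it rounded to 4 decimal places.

At z = 3.4 mm: the 17.5×8.5 cube contributes its full rectangle; the cube at (16, 6) is present — its section is the full 29.5×29 rectangle; the 14.5×12 cube at (15.5, 9.5) contributes its full rectangle; the 20×9.5 cube at (10, 3.5) contributes its full rectangle; After the difference (first − rest): starting from the 17.5×8.5 cube, the 29.5×29 cube at (16, 6) partially overlaps it — only the 3.75 mm² overlap (of its 855.50 mm²) is removed, clipping the outline; the 14.5×12 cube at (15.5, 9.5) misses the remaining region (no effect); the 20×9.5 cube at (10, 3.5) partially overlaps it — only the 33.75 mm² overlap (of its 190.00 mm²) is removed, clipping the outline — 1 connected region; the cylinder at (12, 12) does not reach this height (z outside [16, 29]); Merging all regions: only that combined region is present, so the union is just that shape — 1 connected region. The outline is a single polygon with 6 vertices. Extrusion per mm of travel: 0.4 × 0.2 / (π × 0.875²) = 0.033260. Accumulating E over each segment gives final E = 1.7295.

G0 X0.00 Y0.00 Z3.40
G1 X17.50 Y0.00 E0.5821
G1 X17.50 Y3.50 E0.6985
G1 X10.00 Y3.50 E0.9479
G1 X10.00 Y8.50 E1.1142
G1 X0.00 Y8.50 E1.4468
G1 X0.00 Y0.00 E1.7295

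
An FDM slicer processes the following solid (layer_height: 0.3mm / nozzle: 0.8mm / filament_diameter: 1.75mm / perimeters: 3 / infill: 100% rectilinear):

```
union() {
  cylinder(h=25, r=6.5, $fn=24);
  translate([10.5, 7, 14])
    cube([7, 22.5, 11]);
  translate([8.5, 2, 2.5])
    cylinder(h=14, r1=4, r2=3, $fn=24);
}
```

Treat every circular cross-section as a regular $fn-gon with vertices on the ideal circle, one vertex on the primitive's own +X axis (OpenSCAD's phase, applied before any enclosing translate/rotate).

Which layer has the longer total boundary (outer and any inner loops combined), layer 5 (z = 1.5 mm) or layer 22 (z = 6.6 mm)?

layer 22 (z = 6.6 mm)

Layer 5 (z = 1.5): the cylinder: section is a regular 24-gon, circumradius r=6.5 (perimeter = 2·24·6.500·sin(180°/24) = 40.72 mm); the cube at (10.5, 7) is not intersected at this z (z outside [14, 25]); the cone at (8.5, 2) does not reach this height (z outside [2.5, 16.5]); Combining (union): only the r=6.5 cylinder is present, so the union is just that shape — boundary = 40.72 mm. So its perimeter = 40.72 mm. Layer 22 (z = 6.6): the r=6.5 cylinder contributes a regular 24-gon of circumradius 6.5 (perimeter = 2·24·6.500·sin(180°/24) = 40.72 mm); the cube at (10.5, 7) is absent (z outside [14, 25]); the cone at (8.5, 2) (r1=4→r2=3) has section circumradius 3.707 here — a regular 24-gon (perimeter = 2·24·3.707·sin(180°/24) = 23.23 mm); Taking the union: the regions partially overlap (shared area 4.73 mm²), so the edge portions inside another operand are dropped and the merged outline is re-measured after clipping — boundary = 53.58 mm. So its perimeter = 53.58 mm. Layer 22 is larger (53.58 vs 40.72 mm).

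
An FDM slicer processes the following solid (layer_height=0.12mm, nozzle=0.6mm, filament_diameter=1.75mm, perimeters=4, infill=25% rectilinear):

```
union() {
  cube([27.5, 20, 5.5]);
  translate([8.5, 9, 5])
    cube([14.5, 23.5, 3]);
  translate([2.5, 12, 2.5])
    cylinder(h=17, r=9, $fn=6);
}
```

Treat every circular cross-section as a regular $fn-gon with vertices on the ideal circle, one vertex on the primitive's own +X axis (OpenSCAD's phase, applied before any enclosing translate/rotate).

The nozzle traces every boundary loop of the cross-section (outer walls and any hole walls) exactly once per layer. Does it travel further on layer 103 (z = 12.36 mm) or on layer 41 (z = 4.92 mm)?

Layer 103 (z = 12.36): the cube is absent (z outside [0, 5.5]); the cube at (8.5, 9) is not intersected at this z (z outside [5, 8]); the r=9 cylinder at (2.5, 12) gives a regular 6-gon of circumradius 9 (constant along its height) (perimeter = 2·6·9.000·sin(180°/6) = 54.00 mm); Taking the union: only the r=9 cylinder at (2.5, 12) is present, so the union is just that shape — boundary = 54.00 mm. So its perimeter = 54.00 mm. Layer 41 (z = 4.92): the cube (footprint 27.5×20) is included at this height (perimeter 95.00 mm); the cube at (8.5, 9) is not intersected at this z (z outside [5, 8]); the cylinder at (2.5, 12): section is a regular 6-gon, circumradius r=9 (perimeter = 2·6·9.000·sin(180°/6) = 54.00 mm); Combining (union): the regions partially overlap (shared area 144.19 mm²), so the edge portions inside another operand are dropped and the merged outline is re-measured after clipping — boundary = 101.41 mm. So its perimeter = 101.41 mm. Layer 41 is larger (101.41 vs 54.00 mm).

layer 41 (z = 4.92 mm)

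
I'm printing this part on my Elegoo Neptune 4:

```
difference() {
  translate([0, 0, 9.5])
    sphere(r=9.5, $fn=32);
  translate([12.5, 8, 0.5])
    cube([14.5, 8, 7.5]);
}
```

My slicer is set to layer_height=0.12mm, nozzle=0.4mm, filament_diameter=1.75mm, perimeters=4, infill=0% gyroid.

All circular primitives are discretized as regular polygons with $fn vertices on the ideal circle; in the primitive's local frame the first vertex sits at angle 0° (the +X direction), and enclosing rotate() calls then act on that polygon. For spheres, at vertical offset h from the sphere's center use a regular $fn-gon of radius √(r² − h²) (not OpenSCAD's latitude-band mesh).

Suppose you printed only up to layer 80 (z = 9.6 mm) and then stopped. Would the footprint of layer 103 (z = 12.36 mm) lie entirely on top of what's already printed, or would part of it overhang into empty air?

Compare the two slices. At z = 9.6: the sphere: section is a regular 32-gon, circumradius = √(r²−h²) = √(9.5²−0.1²) = 9.499 (area = (32/2)·9.499²·sin(360°/32) = 281.68 mm²); the cube at (12.5, 8) does not reach this height (z outside [0.5, 8]); Taking the first minus the rest: none of the subtracted shapes is present at this height, so the r=9.5 sphere is unchanged — area = 281.68 mm². At z = 12.36: the r=9.5 sphere contributes a regular 32-gon of circumradius √(9.5²−2.86²) = 9.059 (area = (32/2)·9.059²·sin(360°/32) = 256.18 mm²); the cube at (12.5, 8) is absent (z outside [0.5, 8]); Taking the first minus the rest: none of the subtracted shapes is present at this height, so the r=9.5 sphere is unchanged — area = 256.18 mm². Checking containment: the cross-section at z = 12.36 is a subset of the cross-section at z = 9.6.

entirely on top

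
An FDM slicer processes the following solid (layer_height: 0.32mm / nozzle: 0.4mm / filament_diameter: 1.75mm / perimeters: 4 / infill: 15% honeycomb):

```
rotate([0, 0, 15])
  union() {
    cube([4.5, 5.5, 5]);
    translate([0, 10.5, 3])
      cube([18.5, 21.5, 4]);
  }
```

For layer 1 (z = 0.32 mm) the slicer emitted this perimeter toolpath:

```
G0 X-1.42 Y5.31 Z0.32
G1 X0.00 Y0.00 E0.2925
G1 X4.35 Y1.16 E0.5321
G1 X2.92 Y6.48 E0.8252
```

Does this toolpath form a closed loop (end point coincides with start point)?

no

Start point (G0): (-1.42, 5.31). End point (last G1): the path does not return to the start — open.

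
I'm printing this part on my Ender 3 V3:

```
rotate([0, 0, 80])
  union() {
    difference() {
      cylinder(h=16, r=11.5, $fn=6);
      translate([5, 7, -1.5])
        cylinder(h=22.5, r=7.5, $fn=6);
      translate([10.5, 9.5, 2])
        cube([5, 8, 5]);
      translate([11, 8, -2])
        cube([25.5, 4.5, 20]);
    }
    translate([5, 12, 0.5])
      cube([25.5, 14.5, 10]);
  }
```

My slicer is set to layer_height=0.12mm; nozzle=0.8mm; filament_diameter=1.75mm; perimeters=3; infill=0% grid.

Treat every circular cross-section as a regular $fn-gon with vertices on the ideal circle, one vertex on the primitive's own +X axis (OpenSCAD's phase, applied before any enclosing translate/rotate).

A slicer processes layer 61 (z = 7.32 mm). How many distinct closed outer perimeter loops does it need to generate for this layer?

2

At z = 7.32 mm: the cylinder: section is a regular 6-gon, circumradius r=11.5; the cylinder at (5, 7): section is a regular 6-gon, circumradius r=7.5; the cube at (10.5, 9.5) is absent (z outside [2, 7]); the 25.5×4.5 cube at (11, 8) contributes its full rectangle; Taking the first minus the rest: starting from the r=11.5 cylinder, the r=7.5 cylinder at (5, 7) partially overlaps it — only the 86.48 mm² overlap (of its 146.14 mm²) is removed, clipping the outline; the 25.5×4.5 cube at (11, 8) misses the remaining region (no effect) — 1 connected region; the 25.5×14.5 cube at (5, 12) contributes its full rectangle; Merging all regions: the 2 present regions are separate (no shared area or edge), so areas and boundary lengths simply add and each stays a separate island — 2 connected regions; (rotated 80° about Z; rotation is an isometry so areas/perimeters/island counts are preserved). The result has 2 disconnected regions.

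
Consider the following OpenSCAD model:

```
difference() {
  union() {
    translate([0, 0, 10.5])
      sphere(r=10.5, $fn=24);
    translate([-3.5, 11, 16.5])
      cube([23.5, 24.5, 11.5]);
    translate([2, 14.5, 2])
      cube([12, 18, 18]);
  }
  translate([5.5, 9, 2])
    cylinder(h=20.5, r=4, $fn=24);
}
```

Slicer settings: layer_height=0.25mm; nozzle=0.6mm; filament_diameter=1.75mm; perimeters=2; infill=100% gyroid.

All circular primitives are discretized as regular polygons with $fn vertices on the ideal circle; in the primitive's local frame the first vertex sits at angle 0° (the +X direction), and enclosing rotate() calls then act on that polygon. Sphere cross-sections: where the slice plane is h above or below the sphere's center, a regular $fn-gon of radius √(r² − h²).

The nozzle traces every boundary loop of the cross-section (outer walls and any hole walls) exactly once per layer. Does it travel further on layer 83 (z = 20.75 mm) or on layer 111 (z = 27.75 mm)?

Layer 83 (z = 20.75): the sphere: section is a regular 24-gon, circumradius = √(r²−h²) = √(10.5²−10.25²) = 2.278 (perimeter = 2·24·2.278·sin(180°/24) = 14.27 mm); the cube at (-3.5, 11) (footprint 23.5×24.5) is included at this height (perimeter 96.00 mm); the cube at (2, 14.5) does not reach this height (z outside [2, 20]); Combining (union): the 2 present regions are separate (no shared area or edge), so areas and boundary lengths simply add and each stays a separate island — boundary = 110.27 mm; the r=4 cylinder at (5.5, 9) gives a regular 24-gon of circumradius 4 (constant along its height) (perimeter = 2·24·4.000·sin(180°/24) = 25.06 mm); After the difference (first − rest): starting from that combined region, the r=4 cylinder at (5.5, 9) partially overlaps it — only the 9.64 mm² overlap (of its 49.69 mm²) is removed, clipping the outline — boundary = 111.70 mm. So its perimeter = 111.70 mm. Layer 111 (z = 27.75): the sphere is absent (|z−center|=17.250 > r=10.5); the cube at (-3.5, 11) is present — its section is the full 23.5×24.5 rectangle (perimeter 96.00 mm); the cube at (2, 14.5) is absent (z outside [2, 20]); Combining (union): only the 23.5×24.5 cube at (-3.5, 11) is present, so the union is just that shape — boundary = 96.00 mm; the cylinder at (5.5, 9) is not intersected at this z (z outside [2, 22.5]); After the difference (first − rest): none of the subtracted shapes is present at this height, so the result so far is unchanged — boundary = 96.00 mm. So its perimeter = 96.00 mm. Layer 83 is larger (111.70 vs 96.00 mm).

layer 83 (z = 20.75 mm)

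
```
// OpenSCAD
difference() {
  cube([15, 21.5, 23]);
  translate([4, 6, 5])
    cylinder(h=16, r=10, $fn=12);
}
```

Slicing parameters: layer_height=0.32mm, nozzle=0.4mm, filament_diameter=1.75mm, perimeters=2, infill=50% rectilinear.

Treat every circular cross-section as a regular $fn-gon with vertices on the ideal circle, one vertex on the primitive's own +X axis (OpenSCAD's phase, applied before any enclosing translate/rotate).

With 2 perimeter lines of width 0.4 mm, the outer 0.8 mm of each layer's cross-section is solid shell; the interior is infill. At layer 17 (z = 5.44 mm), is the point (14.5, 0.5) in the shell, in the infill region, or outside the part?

At z = 5.44 mm: the cube (footprint 15×21.5) is included at this height; the r=10 cylinder at (4, 6) gives a regular 12-gon of circumradius 10 (constant along its height); Subtracting the remaining from the first: starting from the 15×21.5 cube, the r=10 cylinder at (4, 6) partially overlaps it — only the 191.67 mm² overlap (of its 300.00 mm²) is removed, clipping the outline — 1 connected region. Overall, the cross-section is a single solid region. The nearest boundary edge runs (15.00, 21.50)→(15.00, 0.00); distance from the point to it = 0.50 mm. The point is inside the cross-section, 0.50 mm from the nearest boundary — within the 0.8 mm shell band (2 × 0.4).

shell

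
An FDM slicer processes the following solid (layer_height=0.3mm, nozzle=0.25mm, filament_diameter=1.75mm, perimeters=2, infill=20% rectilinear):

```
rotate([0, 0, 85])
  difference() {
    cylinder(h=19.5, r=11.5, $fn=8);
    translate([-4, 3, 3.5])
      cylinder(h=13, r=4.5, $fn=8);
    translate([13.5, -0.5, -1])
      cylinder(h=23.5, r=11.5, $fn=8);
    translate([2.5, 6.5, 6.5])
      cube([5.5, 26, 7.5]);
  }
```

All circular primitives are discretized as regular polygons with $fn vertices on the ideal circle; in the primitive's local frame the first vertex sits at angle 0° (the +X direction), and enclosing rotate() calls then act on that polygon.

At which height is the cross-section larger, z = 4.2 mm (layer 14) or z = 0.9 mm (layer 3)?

layer 3 (z = 0.9 mm)

Layer 14 (z = 4.2): the r=11.5 cylinder contributes a regular 8-gon of circumradius 11.5 (area = (8/2)·11.500²·sin(360°/8) = 374.06 mm²); the r=4.5 cylinder at (-4, 3) gives a regular 8-gon of circumradius 4.5 (constant along its height) (area = (8/2)·4.500²·sin(360°/8) = 57.28 mm²); the r=11.5 cylinder at (13.5, -0.5) contributes a regular 8-gon of circumradius 11.5 (area = (8/2)·11.500²·sin(360°/8) = 374.06 mm²); the cube at (2.5, 6.5) does not reach this height (z outside [6.5, 14]); After the difference (first − rest): starting from the r=11.5 cylinder (374.06 mm²), the r=4.5 cylinder at (-4, 3) lies wholly inside it (removes its full 57.28 mm² and its 27.55 mm outline becomes a hole wall); the r=11.5 cylinder at (13.5, -0.5) partially overlaps it — only the 101.00 mm² overlap (of its 374.06 mm²) is removed, clipping the outline — area = 215.78 mm²; (rotated 85° about Z; rotation is an isometry so areas/perimeters/island counts are preserved). So its area = 215.78 mm². Layer 3 (z = 0.9): the cylinder: section is a regular 8-gon, circumradius r=11.5 (area = (8/2)·11.500²·sin(360°/8) = 374.06 mm²); the cylinder at (-4, 3) is not intersected at this z (z outside [3.5, 16.5]); the cylinder at (13.5, -0.5): section is a regular 8-gon, circumradius r=11.5 (area = (8/2)·11.500²·sin(360°/8) = 374.06 mm²); the cube at (2.5, 6.5) is absent (z outside [6.5, 14]); After the difference (first − rest): starting from the r=11.5 cylinder (374.06 mm²), the r=11.5 cylinder at (13.5, -0.5) partially overlaps it — only the 101.00 mm² overlap (of its 374.06 mm²) is removed, clipping the outline — area = 273.06 mm²; (whole slice rotated 85° about Z — lengths, areas and connectivity unchanged). So its area = 273.06 mm². Layer 3 is larger (273.06 vs 215.78 mm²).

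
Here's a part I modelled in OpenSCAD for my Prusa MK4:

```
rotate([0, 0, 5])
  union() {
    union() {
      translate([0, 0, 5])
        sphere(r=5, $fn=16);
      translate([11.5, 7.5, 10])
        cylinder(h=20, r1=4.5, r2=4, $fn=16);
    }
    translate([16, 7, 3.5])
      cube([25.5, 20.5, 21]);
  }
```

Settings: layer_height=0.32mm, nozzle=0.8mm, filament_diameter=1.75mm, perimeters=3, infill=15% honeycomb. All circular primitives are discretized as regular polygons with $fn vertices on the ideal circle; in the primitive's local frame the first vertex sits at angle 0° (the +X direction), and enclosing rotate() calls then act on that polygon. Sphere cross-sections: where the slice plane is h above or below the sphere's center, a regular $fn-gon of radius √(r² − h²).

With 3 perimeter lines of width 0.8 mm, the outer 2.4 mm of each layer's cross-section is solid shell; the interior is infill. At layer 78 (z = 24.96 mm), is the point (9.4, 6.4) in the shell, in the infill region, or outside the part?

At z = 24.96 mm: the sphere does not reach this height (|z−center|=19.960 > r=5); the cone at (11.5, 7.5) (r1=4.5→r2=4) has section circumradius 4.126 here — a regular 16-gon; Taking the union: only the cone at (11.5, 7.5) is present, so the union is just that shape — 1 connected region; the cube at (16, 7) is not intersected at this z (z outside [3.5, 24.5]); Taking the union: only that combined region is present, so the union is just that shape — 1 connected region; (rotated 5° about Z; rotation is an isometry so areas/perimeters/island counts are preserved). Overall, the cross-section is a single solid region. Undo the 5° rotation: the query point maps to (9.922, 5.556) in the un-rotated model frame. The nearest boundary edge runs (8.58, 4.58)→(9.92, 3.69); distance from the point to it = 1.55 mm. The point is inside the cross-section, 1.55 mm from the nearest boundary — within the 2.4 mm shell band (3 × 0.8).

shell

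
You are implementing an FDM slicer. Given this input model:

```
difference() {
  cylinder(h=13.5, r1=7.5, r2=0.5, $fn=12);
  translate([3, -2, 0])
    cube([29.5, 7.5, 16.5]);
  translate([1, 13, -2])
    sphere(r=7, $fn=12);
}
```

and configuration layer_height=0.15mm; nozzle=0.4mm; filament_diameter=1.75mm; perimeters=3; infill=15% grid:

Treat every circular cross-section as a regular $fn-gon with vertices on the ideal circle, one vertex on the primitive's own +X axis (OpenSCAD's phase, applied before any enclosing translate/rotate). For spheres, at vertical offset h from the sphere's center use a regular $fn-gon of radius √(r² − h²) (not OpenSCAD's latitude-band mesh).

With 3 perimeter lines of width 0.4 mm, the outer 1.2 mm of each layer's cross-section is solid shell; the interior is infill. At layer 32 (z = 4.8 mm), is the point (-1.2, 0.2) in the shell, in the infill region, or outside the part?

infill

At z = 4.8 mm: the cone (r1=7.5→r2=0.5) has section circumradius 5.011 here — a regular 12-gon; the cube at (3, -2) (footprint 29.5×7.5) is included at this height; the r=7 sphere at (1, 13) contributes a regular 12-gon of circumradius √(7²−6.8²) = 1.661; Taking the first minus the rest: starting from the cone, the 29.5×7.5 cube at (3, -2) partially overlaps it — only the 8.58 mm² overlap (of its 221.25 mm²) is removed, clipping the outline; the r=7 sphere at (1, 13) misses the remaining region (no effect) — 1 connected region. Overall, the cross-section is a single solid region. The nearest boundary edge runs (-5.01, 0.00)→(-4.34, 2.51); distance from the point to it = 3.63 mm. The point is inside the cross-section and 3.63 mm from the nearest boundary — more than the 1.2 mm shell width (3 × 0.4), so it's in the infill interior.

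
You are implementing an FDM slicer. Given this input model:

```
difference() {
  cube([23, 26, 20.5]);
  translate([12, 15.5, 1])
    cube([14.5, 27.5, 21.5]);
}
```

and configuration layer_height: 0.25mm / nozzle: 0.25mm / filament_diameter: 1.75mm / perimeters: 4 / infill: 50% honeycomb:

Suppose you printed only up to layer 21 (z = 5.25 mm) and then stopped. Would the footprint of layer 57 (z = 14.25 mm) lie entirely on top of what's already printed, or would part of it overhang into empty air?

entirely on top

Compare the two slices. At z = 5.25: the cube (footprint 23×26) is included at this height (area 598.00 mm²); the cube at (12, 15.5) is present — its section is the full 14.5×27.5 rectangle (area 398.75 mm²); Taking the first minus the rest: starting from the 23×26 cube (598.00 mm²), the 14.5×27.5 cube at (12, 15.5) partially overlaps it — only the 115.50 mm² overlap (of its 398.75 mm²) is removed, clipping the outline — area = 482.50 mm². At z = 14.25: the cube (footprint 23×26) is included at this height (area 598.00 mm²); the 14.5×27.5 cube at (12, 15.5) contributes its full rectangle (area 398.75 mm²); After the difference (first − rest): starting from the 23×26 cube (598.00 mm²), the 14.5×27.5 cube at (12, 15.5) partially overlaps it — only the 115.50 mm² overlap (of its 398.75 mm²) is removed, clipping the outline — area = 482.50 mm². Checking containment: the cross-section at z = 14.25 is a subset of the cross-section at z = 5.25.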